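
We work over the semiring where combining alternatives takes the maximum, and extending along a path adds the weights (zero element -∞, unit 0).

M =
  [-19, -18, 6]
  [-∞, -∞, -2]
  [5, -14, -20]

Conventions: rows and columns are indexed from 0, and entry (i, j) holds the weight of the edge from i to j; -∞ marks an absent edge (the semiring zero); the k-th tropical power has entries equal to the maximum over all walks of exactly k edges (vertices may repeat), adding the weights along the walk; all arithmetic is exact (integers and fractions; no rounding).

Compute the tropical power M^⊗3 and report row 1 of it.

M^⊗2:
  [11, -8, -13]
  [3, -16, -22]
  [-14, -13, 11]
M^⊗3:
  [-8, -7, 17]
  [-16, -15, 9]
  [16, -3, -8]
Answer: row 1 of M^⊗3 = [-16, -15, 9]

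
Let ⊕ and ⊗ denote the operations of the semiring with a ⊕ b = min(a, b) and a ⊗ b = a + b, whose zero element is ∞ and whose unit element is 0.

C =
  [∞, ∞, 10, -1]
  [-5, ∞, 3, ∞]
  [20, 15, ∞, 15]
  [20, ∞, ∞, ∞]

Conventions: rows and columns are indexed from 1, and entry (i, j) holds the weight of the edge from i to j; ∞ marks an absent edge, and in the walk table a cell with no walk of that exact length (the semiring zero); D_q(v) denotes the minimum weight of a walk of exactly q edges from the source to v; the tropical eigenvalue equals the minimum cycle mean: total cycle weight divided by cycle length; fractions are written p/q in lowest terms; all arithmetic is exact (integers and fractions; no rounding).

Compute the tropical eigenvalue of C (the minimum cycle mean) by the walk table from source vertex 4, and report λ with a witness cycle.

q=0: [∞, ∞, ∞, 0]
q=1: [20, ∞, ∞, ∞]
q=2: [∞, ∞, 30, 19]
q=3: [39, 45, ∞, 45]
q=4: [40, ∞, 48, 38]
Optimal cycle mean attained by: cycle 1->3->2->1, total 10 + 15 + (-5), length 3.
Answer: λ = 20/3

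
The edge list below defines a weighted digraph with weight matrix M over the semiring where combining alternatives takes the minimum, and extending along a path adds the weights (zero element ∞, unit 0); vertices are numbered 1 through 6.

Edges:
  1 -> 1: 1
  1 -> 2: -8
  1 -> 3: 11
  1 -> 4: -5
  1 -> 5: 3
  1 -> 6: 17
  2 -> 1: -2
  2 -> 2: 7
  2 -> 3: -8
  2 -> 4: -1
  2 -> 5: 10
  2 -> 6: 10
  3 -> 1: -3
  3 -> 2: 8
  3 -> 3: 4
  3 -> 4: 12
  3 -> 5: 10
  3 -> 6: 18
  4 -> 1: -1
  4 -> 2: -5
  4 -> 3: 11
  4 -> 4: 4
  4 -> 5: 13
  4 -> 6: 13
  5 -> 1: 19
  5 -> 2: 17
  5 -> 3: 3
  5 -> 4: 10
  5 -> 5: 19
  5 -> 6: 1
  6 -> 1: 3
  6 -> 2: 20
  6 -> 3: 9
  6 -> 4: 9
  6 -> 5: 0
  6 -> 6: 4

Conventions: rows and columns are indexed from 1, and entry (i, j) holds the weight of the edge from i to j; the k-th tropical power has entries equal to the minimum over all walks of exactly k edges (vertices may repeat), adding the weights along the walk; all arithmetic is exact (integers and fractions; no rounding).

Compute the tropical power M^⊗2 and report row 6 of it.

M^⊗2:
  [-10, -10, -16, -9, 2, 2]
  [-11, -10, -4, -7, 1, 10]
  [-2, -11, 0, -8, 0, 11]
  [-7, -9, -13, -6, 2, 5]
  [0, 5, 7, 10, 1, 5]
  [4, -5, 3, -2, 4, 1]
Answer: row 6 of M^⊗2 = [4, -5, 3, -2, 4, 1]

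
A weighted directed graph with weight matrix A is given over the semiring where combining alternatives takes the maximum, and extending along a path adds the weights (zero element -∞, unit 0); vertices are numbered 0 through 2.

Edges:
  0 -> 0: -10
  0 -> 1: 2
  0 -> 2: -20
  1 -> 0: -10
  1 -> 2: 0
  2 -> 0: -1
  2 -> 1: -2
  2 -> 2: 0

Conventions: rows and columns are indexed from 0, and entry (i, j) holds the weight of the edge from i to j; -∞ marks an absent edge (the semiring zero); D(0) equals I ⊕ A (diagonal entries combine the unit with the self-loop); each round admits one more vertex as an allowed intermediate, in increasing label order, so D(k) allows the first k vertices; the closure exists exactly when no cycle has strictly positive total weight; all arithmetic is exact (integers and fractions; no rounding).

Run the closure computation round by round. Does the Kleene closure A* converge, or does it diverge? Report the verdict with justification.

D(0):
  [0, 2, -20]
  [-10, 0, 0]
  [-1, -2, 0]
D(1):
  [0, 2, -20]
  [-10, 0, 0]
  [-1, 1, 0]
Detection: at round 2, diagonal entry (2, 2) turns strictly positive.
Key observation: the cycle 2->0->1->2 has total weight (-1) + 2 + 0, which is strictly positive.
Answer: DIVERGES — positive cycle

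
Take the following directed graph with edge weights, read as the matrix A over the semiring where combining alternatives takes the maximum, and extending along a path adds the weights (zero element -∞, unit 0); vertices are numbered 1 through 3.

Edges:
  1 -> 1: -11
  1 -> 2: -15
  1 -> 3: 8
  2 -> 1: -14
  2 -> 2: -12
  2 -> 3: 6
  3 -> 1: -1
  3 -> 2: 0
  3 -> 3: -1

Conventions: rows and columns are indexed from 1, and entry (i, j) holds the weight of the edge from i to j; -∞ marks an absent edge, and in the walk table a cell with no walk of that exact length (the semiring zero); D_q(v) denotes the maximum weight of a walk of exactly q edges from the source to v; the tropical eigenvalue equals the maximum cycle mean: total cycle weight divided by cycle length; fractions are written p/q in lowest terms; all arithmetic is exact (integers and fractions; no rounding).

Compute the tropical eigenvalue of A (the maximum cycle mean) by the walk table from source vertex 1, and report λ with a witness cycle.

q=0: [0, -∞, -∞]
q=1: [-11, -15, 8]
q=2: [7, 8, 7]
q=3: [6, 7, 15]
Optimal cycle mean attained by: cycle 1->3->1, total 8 + (-1), length 2.
Answer: λ = 7/2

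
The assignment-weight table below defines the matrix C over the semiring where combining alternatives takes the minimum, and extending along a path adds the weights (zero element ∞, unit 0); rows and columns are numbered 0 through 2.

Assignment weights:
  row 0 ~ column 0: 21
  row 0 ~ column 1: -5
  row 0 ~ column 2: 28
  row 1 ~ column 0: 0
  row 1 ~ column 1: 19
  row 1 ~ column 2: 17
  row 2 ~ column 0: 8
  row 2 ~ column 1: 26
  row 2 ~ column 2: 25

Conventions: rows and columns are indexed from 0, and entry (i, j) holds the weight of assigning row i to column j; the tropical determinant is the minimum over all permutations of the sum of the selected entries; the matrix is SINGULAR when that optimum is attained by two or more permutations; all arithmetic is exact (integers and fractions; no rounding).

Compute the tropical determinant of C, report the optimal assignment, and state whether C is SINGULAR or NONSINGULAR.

σ = (0, 1, 2): 21 + 19 + 25 = 65
σ = (0, 2, 1): 21 + 17 + 26 = 64
σ = (1, 0, 2): (-5) + 0 + 25 = 20
σ = (1, 2, 0): (-5) + 17 + 8 = 20
σ = (2, 0, 1): 28 + 0 + 26 = 54
σ = (2, 1, 0): 28 + 19 + 8 = 55
Optimal value attained by: σ = (1, 0, 2).
Answer: det⊕(C) = 20; verdict: SINGULAR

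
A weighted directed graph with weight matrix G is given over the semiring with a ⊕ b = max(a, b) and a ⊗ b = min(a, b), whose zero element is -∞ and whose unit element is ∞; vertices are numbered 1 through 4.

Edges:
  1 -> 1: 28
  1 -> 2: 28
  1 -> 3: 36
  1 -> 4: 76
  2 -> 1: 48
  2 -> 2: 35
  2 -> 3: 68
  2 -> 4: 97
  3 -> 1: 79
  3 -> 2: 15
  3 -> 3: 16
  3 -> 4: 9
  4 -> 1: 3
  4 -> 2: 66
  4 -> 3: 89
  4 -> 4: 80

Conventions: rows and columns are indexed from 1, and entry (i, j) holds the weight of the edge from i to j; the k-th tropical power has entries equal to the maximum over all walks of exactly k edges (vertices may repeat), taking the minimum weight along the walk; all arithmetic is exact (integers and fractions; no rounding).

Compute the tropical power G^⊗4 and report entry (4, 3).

G^⊗2:
  [36, 66, 76, 76]
  [68, 66, 89, 80]
  [28, 28, 36, 76]
  [79, 66, 80, 80]
G^⊗3:
  [76, 66, 76, 76]
  [79, 66, 80, 80]
  [36, 66, 76, 76]
  [79, 66, 80, 80]
G^⊗4:
  [76, 66, 76, 76]
  [79, 66, 80, 80]
  [76, 66, 76, 76]
  [79, 66, 80, 80]
Key observation: the optimum is the walk 4->4->4->4->3, with weight 80 min 80 min 80 min 89 = 80.
Optimal value attained by: walk 4->4->4->4->3.
Answer: (G^⊗4)[4][3] = 80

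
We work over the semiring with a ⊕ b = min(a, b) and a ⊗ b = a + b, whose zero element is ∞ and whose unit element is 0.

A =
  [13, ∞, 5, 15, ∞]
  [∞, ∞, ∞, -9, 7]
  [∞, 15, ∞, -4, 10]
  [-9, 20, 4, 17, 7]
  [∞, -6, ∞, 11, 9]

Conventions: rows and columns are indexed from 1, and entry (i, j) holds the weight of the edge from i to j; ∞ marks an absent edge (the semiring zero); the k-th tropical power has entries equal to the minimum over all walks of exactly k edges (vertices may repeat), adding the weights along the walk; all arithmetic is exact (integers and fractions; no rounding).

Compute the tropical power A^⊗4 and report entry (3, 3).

A^⊗2:
  [6, 20, 18, 1, 15]
  [-18, 1, -5, 8, -2]
  [-13, 4, 0, 6, 3]
  [4, 1, -4, 0, 14]
  [2, 3, 15, -15, 1]
A^⊗3:
  [-8, 9, 5, 11, 8]
  [-5, -8, -13, -9, 5]
  [-3, -3, -8, -5, 10]
  [-9, 8, 4, -8, 6]
  [-24, -5, -11, -6, -8]
A^⊗4:
  [2, 2, -3, 0, 15]
  [-18, -1, -5, -17, -3]
  [-14, 4, -1, -12, 2]
  [-17, 0, -4, -1, -1]
  [-15, -14, -19, -15, -1]
Key observation: the optimum is the walk 3->5->2->4->3, with weight 10 + (-6) + (-9) + 4 = -1.
Optimal value attained by: walk 3->5->2->4->3.
Answer: (A^⊗4)[3][3] = -1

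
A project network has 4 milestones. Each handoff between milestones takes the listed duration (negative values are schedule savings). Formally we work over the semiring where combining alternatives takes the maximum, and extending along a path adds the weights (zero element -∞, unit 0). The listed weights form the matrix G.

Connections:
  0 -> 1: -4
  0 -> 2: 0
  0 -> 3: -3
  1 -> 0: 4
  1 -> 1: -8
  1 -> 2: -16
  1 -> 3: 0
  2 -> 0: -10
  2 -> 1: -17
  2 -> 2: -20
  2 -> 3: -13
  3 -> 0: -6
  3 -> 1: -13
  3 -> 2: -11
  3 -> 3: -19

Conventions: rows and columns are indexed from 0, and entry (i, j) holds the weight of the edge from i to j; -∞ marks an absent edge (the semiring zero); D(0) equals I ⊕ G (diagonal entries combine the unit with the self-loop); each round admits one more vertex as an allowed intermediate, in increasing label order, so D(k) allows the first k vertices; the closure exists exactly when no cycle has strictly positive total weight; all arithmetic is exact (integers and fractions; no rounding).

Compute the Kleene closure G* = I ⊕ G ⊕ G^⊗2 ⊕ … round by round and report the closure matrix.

D(0):
  [0, -4, 0, -3]
  [4, 0, -16, 0]
  [-10, -17, 0, -13]
  [-6, -13, -11, 0]
D(1):
  [0, -4, 0, -3]
  [4, 0, 4, 1]
  [-10, -14, 0, -13]
  [-6, -10, -6, 0]
D(2):
  [0, -4, 0, -3]
  [4, 0, 4, 1]
  [-10, -14, 0, -13]
  [-6, -10, -6, 0]
D(3):
  [0, -4, 0, -3]
  [4, 0, 4, 1]
  [-10, -14, 0, -13]
  [-6, -10, -6, 0]
D(4):
  [0, -4, 0, -3]
  [4, 0, 4, 1]
  [-10, -14, 0, -13]
  [-6, -10, -6, 0]
Answer: G* = [[0, -4, 0, -3], [4, 0, 4, 1], [-10, -14, 0, -13], [-6, -10, -6, 0]]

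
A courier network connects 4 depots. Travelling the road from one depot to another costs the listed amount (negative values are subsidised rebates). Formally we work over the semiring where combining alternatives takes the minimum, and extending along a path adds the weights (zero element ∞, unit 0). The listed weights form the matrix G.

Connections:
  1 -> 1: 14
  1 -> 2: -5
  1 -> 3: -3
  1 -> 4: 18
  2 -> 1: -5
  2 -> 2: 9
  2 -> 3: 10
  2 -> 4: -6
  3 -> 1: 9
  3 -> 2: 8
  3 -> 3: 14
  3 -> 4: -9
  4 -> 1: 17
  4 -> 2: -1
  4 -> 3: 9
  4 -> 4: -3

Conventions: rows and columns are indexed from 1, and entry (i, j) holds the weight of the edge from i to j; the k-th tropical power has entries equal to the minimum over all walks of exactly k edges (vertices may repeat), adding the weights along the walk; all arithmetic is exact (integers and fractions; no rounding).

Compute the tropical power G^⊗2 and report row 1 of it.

G^⊗2:
  [-10, 4, 5, -12]
  [4, -10, -8, -9]
  [3, -10, 0, -12]
  [-6, -4, 6, -7]
Answer: row 1 of G^⊗2 = [-10, 4, 5, -12]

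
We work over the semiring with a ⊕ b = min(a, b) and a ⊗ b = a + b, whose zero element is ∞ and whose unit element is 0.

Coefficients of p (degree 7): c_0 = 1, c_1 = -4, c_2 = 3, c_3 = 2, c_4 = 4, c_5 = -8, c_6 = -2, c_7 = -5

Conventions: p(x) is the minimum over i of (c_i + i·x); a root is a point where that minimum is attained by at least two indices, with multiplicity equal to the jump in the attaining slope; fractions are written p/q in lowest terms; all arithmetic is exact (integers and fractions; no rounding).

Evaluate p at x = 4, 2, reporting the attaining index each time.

p(4) = min(1+0·4=1, -4+1·4=0, 3+2·4=11, 2+3·4=14, 4+4·4=20, -8+5·4=12, -2+6·4=22, -5+7·4=23) = 0 (attained by i=1)
p(2) = min(1+0·2=1, -4+1·2=-2, 3+2·2=7, 2+3·2=8, 4+4·2=12, -8+5·2=2, -2+6·2=10, -5+7·2=9) = -2 (attained by i=1)
Answer: p(4) = 0; p(2) = -2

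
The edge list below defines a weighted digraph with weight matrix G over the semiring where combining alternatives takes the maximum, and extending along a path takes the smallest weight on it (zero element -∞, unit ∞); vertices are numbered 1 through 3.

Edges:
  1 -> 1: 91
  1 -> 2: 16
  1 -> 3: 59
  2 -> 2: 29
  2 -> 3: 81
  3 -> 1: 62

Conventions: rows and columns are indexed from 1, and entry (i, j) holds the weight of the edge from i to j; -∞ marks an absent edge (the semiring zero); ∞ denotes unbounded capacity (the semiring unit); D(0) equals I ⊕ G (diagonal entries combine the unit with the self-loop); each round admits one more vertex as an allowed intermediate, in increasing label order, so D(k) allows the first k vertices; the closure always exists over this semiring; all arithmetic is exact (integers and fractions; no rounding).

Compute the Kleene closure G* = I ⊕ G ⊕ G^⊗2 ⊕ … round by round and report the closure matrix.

D(0):
  [∞, 16, 59]
  [-∞, ∞, 81]
  [62, -∞, ∞]
D(1):
  [∞, 16, 59]
  [-∞, ∞, 81]
  [62, 16, ∞]
D(2):
  [∞, 16, 59]
  [-∞, ∞, 81]
  [62, 16, ∞]
D(3):
  [∞, 16, 59]
  [62, ∞, 81]
  [62, 16, ∞]
Answer: G* = [[∞, 16, 59], [62, ∞, 81], [62, 16, ∞]]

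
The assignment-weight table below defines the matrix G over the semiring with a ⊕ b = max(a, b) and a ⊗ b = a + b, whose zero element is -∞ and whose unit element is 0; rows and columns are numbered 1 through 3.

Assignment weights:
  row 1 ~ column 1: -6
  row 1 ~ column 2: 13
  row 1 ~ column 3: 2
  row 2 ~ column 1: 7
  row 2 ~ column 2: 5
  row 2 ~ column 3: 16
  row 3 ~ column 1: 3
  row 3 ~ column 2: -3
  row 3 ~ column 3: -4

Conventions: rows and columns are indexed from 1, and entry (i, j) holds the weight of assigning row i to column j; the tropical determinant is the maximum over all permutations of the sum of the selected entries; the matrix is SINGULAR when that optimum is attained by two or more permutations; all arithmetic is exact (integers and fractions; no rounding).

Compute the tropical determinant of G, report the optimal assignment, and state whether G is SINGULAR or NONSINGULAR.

σ = (1, 2, 3): (-6) + 5 + (-4) = -5
σ = (1, 3, 2): (-6) + 16 + (-3) = 7
σ = (2, 1, 3): 13 + 7 + (-4) = 16
σ = (2, 3, 1): 13 + 16 + 3 = 32
σ = (3, 1, 2): 2 + 7 + (-3) = 6
σ = (3, 2, 1): 2 + 5 + 3 = 10
Optimal value attained by: σ = (2, 3, 1).
Answer: det⊕(G) = 32; verdict: NONSINGULAR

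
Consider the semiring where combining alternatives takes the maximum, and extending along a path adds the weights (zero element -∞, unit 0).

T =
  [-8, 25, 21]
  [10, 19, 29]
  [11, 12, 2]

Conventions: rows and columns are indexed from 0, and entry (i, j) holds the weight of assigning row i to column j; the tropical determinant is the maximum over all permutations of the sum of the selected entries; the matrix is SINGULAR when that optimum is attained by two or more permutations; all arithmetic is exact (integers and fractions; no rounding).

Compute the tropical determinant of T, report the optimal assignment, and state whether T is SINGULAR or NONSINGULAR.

σ = (0, 1, 2): (-8) + 19 + 2 = 13
σ = (0, 2, 1): (-8) + 29 + 12 = 33
σ = (1, 0, 2): 25 + 10 + 2 = 37
σ = (1, 2, 0): 25 + 29 + 11 = 65
σ = (2, 0, 1): 21 + 10 + 12 = 43
σ = (2, 1, 0): 21 + 19 + 11 = 51
Optimal value attained by: σ = (1, 2, 0).
Answer: det⊕(T) = 65; verdict: NONSINGULAR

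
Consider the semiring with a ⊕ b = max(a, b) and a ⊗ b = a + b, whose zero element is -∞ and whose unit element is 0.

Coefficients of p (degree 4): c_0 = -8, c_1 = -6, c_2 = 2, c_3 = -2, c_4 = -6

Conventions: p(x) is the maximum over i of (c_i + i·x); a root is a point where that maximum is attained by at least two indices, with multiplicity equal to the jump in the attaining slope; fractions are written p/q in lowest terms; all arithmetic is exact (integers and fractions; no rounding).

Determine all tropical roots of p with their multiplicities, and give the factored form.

hull edge (i=0, c=-8) to (i=2, c=2): slope 5, span 2
hull edge (i=2, c=2) to (i=4, c=-6): slope -4, span 2
Factored form: p(x) = -6 ⊗ (x ⊕ (-5)) ⊗ (x ⊕ (-5)) ⊗ (x ⊕ 4) ⊗ (x ⊕ 4)
Answer: roots = -5 (mult 2), 4 (mult 2)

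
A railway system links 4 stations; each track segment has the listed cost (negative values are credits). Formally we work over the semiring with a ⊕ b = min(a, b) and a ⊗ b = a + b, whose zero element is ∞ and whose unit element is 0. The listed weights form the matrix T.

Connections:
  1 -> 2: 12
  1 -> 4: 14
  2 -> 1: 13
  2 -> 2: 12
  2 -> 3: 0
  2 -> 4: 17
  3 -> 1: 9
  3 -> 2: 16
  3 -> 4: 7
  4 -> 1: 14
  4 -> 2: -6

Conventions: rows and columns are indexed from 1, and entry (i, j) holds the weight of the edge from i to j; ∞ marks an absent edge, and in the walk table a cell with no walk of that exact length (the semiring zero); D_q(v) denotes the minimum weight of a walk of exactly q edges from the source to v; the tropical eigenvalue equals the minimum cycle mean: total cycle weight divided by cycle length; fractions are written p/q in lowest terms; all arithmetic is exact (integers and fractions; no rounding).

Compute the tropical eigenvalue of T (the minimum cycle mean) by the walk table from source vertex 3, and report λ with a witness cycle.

q=0: [∞, ∞, 0, ∞]
q=1: [9, 16, ∞, 7]
q=2: [21, 1, 16, 23]
q=3: [14, 13, 1, 18]
q=4: [10, 12, 13, 8]
Optimal cycle mean attained by: cycle 2->3->4->2, total 0 + 7 + (-6), length 3.
Answer: λ = 1/3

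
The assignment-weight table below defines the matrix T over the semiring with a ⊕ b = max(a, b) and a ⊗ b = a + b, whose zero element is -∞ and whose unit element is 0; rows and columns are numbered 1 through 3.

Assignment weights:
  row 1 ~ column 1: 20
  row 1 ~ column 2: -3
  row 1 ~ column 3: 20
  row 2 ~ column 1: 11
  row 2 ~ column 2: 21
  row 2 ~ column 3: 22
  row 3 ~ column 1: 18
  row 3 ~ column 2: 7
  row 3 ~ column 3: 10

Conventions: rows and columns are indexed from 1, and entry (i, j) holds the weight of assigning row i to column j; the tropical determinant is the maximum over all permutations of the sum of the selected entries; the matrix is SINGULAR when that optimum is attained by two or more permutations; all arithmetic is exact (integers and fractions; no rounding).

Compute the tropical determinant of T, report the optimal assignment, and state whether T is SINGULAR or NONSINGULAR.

σ = (1, 2, 3): 20 + 21 + 10 = 51
σ = (1, 3, 2): 20 + 22 + 7 = 49
σ = (2, 1, 3): (-3) + 11 + 10 = 18
σ = (2, 3, 1): (-3) + 22 + 18 = 37
σ = (3, 1, 2): 20 + 11 + 7 = 38
σ = (3, 2, 1): 20 + 21 + 18 = 59
Optimal value attained by: σ = (3, 2, 1).
Answer: det⊕(T) = 59; verdict: NONSINGULAR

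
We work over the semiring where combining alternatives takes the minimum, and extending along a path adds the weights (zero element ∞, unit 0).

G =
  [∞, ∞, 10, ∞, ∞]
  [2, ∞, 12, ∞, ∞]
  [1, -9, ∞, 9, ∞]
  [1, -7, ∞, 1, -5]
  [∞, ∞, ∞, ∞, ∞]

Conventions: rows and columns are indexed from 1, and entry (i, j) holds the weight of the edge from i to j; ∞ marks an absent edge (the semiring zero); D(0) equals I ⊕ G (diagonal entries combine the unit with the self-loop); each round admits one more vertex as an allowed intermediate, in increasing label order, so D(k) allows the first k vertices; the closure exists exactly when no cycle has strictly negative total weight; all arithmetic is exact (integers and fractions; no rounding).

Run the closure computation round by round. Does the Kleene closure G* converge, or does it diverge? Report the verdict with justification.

D(0):
  [0, ∞, 10, ∞, ∞]
  [2, 0, 12, ∞, ∞]
  [1, -9, 0, 9, ∞]
  [1, -7, ∞, 0, -5]
  [∞, ∞, ∞, ∞, 0]
D(1):
  [0, ∞, 10, ∞, ∞]
  [2, 0, 12, ∞, ∞]
  [1, -9, 0, 9, ∞]
  [1, -7, 11, 0, -5]
  [∞, ∞, ∞, ∞, 0]
D(2):
  [0, ∞, 10, ∞, ∞]
  [2, 0, 12, ∞, ∞]
  [-7, -9, 0, 9, ∞]
  [-5, -7, 5, 0, -5]
  [∞, ∞, ∞, ∞, 0]
D(3):
  [0, 1, 10, 19, ∞]
  [2, 0, 12, 21, ∞]
  [-7, -9, 0, 9, ∞]
  [-5, -7, 5, 0, -5]
  [∞, ∞, ∞, ∞, 0]
D(4):
  [0, 1, 10, 19, 14]
  [2, 0, 12, 21, 16]
  [-7, -9, 0, 9, 4]
  [-5, -7, 5, 0, -5]
  [∞, ∞, ∞, ∞, 0]
D(5):
  [0, 1, 10, 19, 14]
  [2, 0, 12, 21, 16]
  [-7, -9, 0, 9, 4]
  [-5, -7, 5, 0, -5]
  [∞, ∞, ∞, ∞, 0]
Key observation: every diagonal entry stays at the unit through all rounds, so no improving cycle exists.
Answer: CONVERGES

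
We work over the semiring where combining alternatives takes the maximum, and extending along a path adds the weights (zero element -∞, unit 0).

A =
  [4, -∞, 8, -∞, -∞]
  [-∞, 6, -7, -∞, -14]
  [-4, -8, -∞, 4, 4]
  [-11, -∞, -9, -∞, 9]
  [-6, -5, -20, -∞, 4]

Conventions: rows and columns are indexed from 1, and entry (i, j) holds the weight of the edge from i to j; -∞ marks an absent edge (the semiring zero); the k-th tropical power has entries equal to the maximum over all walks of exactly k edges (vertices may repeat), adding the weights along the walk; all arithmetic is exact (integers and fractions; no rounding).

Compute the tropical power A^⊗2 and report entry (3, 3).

A^⊗2:
  [8, 0, 12, 12, 12]
  [-11, 12, -1, -3, -3]
  [0, -1, 4, -∞, 13]
  [3, 4, -3, -5, 13]
  [-2, 1, 2, -16, 8]
Key observation: the optimum is the walk 3->1->3, with weight (-4) + 8 = 4.
Optimal value attained by: walk 3->1->3.
Answer: (A^⊗2)[3][3] = 4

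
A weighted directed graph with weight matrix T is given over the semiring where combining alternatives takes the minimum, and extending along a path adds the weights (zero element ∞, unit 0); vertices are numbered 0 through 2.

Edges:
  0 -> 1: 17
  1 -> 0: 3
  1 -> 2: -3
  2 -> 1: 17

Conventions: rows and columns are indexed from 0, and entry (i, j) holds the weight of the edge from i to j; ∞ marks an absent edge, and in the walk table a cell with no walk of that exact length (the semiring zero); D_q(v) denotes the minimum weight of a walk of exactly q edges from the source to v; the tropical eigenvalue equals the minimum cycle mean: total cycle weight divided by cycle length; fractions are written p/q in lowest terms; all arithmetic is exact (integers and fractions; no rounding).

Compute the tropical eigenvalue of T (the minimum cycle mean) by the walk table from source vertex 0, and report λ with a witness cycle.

q=0: [0, ∞, ∞]
q=1: [∞, 17, ∞]
q=2: [20, ∞, 14]
q=3: [∞, 31, ∞]
Optimal cycle mean attained by: cycle 1->2->1, total (-3) + 17, length 2.
Answer: λ = 7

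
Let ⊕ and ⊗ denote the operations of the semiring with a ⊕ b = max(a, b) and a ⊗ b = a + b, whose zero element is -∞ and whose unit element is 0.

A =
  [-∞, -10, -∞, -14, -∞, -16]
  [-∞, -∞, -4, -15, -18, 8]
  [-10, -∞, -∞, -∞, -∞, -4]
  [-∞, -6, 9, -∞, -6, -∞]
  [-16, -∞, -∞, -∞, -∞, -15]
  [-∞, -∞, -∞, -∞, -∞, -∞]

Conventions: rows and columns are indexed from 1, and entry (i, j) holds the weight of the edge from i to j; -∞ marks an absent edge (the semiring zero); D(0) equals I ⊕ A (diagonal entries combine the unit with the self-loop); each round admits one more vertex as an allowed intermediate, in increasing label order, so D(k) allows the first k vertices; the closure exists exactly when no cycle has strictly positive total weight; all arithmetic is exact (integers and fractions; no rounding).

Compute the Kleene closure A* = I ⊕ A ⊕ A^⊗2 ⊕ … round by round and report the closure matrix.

D(0):
  [0, -10, -∞, -14, -∞, -16]
  [-∞, 0, -4, -15, -18, 8]
  [-10, -∞, 0, -∞, -∞, -4]
  [-∞, -6, 9, 0, -6, -∞]
  [-16, -∞, -∞, -∞, 0, -15]
  [-∞, -∞, -∞, -∞, -∞, 0]
D(1):
  [0, -10, -∞, -14, -∞, -16]
  [-∞, 0, -4, -15, -18, 8]
  [-10, -20, 0, -24, -∞, -4]
  [-∞, -6, 9, 0, -6, -∞]
  [-16, -26, -∞, -30, 0, -15]
  [-∞, -∞, -∞, -∞, -∞, 0]
D(2):
  [0, -10, -14, -14, -28, -2]
  [-∞, 0, -4, -15, -18, 8]
  [-10, -20, 0, -24, -38, -4]
  [-∞, -6, 9, 0, -6, 2]
  [-16, -26, -30, -30, 0, -15]
  [-∞, -∞, -∞, -∞, -∞, 0]
D(3):
  [0, -10, -14, -14, -28, -2]
  [-14, 0, -4, -15, -18, 8]
  [-10, -20, 0, -24, -38, -4]
  [-1, -6, 9, 0, -6, 5]
  [-16, -26, -30, -30, 0, -15]
  [-∞, -∞, -∞, -∞, -∞, 0]
D(4):
  [0, -10, -5, -14, -20, -2]
  [-14, 0, -4, -15, -18, 8]
  [-10, -20, 0, -24, -30, -4]
  [-1, -6, 9, 0, -6, 5]
  [-16, -26, -21, -30, 0, -15]
  [-∞, -∞, -∞, -∞, -∞, 0]
D(5):
  [0, -10, -5, -14, -20, -2]
  [-14, 0, -4, -15, -18, 8]
  [-10, -20, 0, -24, -30, -4]
  [-1, -6, 9, 0, -6, 5]
  [-16, -26, -21, -30, 0, -15]
  [-∞, -∞, -∞, -∞, -∞, 0]
D(6):
  [0, -10, -5, -14, -20, -2]
  [-14, 0, -4, -15, -18, 8]
  [-10, -20, 0, -24, -30, -4]
  [-1, -6, 9, 0, -6, 5]
  [-16, -26, -21, -30, 0, -15]
  [-∞, -∞, -∞, -∞, -∞, 0]
Answer: A* = [[0, -10, -5, -14, -20, -2], [-14, 0, -4, -15, -18, 8], [-10, -20, 0, -24, -30, -4], [-1, -6, 9, 0, -6, 5], [-16, -26, -21, -30, 0, -15], [-∞, -∞, -∞, -∞, -∞, 0]]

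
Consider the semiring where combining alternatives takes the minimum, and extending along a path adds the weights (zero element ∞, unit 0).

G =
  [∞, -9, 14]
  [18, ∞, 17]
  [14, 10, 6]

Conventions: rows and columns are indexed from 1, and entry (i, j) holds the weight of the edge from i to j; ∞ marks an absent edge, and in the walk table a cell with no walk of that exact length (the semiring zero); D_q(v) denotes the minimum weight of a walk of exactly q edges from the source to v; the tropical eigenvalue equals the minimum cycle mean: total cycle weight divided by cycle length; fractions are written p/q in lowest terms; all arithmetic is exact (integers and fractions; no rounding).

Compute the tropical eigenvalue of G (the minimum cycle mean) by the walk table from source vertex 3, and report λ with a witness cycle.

q=0: [∞, ∞, 0]
q=1: [14, 10, 6]
q=2: [20, 5, 12]
q=3: [23, 11, 18]
Optimal cycle mean attained by: cycle 1->2->1, total (-9) + 18, length 2.
Answer: λ = 9/2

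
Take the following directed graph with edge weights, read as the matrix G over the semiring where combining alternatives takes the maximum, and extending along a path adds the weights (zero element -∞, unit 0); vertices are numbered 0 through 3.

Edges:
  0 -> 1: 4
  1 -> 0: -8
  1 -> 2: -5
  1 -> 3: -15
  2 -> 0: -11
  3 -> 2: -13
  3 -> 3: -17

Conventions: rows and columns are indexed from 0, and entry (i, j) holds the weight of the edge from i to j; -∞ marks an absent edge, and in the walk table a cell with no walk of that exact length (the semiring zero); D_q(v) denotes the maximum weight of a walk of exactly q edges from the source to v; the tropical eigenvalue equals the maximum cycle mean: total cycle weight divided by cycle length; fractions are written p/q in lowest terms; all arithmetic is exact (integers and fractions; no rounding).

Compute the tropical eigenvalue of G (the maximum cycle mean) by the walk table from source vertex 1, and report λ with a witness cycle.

q=0: [-∞, 0, -∞, -∞]
q=1: [-8, -∞, -5, -15]
q=2: [-16, -4, -28, -32]
q=3: [-12, -12, -9, -19]
q=4: [-20, -8, -17, -27]
Optimal cycle mean attained by: cycle 0->1->0, total 4 + (-8), length 2.
Answer: λ = -2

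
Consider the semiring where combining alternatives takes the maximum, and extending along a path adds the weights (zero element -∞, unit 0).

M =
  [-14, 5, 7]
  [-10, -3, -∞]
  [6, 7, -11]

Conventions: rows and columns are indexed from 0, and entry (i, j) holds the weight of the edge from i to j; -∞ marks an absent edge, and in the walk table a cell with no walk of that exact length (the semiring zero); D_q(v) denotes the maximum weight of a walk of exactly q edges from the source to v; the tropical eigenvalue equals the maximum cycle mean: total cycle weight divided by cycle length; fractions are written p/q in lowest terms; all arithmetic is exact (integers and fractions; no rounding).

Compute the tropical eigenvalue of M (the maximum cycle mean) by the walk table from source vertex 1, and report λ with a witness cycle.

q=0: [-∞, 0, -∞]
q=1: [-10, -3, -∞]
q=2: [-13, -5, -3]
q=3: [3, 4, -6]
Optimal cycle mean attained by: cycle 0->2->0, total 7 + 6, length 2.
Answer: λ = 13/2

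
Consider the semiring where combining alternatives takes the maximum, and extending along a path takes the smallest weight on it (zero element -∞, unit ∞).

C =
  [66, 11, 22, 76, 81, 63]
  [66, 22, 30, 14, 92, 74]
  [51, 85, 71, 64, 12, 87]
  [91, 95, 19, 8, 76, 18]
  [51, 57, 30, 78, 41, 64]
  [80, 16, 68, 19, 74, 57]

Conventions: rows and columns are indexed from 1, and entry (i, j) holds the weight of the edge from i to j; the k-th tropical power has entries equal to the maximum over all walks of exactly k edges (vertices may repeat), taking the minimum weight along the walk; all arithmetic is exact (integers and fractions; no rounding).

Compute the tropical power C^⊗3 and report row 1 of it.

C^⊗2:
  [76, 76, 63, 78, 76, 64]
  [74, 57, 68, 78, 74, 64]
  [80, 71, 71, 64, 85, 74]
  [66, 57, 30, 76, 92, 74]
  [78, 78, 64, 51, 76, 57]
  [66, 68, 68, 76, 80, 68]
C^⊗3:
  [78, 78, 64, 76, 76, 74]
  [78, 78, 68, 74, 76, 68]
  [74, 71, 71, 78, 80, 71]
  [76, 76, 68, 78, 76, 64]
  [66, 64, 64, 76, 78, 74]
  [76, 76, 68, 78, 76, 68]
Answer: row 1 of C^⊗3 = [78, 78, 64, 76, 76, 74]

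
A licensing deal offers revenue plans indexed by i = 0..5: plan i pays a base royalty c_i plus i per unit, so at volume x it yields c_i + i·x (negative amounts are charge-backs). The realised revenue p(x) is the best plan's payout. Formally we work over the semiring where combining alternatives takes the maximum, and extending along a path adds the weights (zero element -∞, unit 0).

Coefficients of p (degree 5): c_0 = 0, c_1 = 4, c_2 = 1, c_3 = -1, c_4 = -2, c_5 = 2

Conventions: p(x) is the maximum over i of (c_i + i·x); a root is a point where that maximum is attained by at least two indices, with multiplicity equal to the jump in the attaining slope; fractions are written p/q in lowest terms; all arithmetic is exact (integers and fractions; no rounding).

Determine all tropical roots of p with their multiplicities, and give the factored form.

hull edge (i=0, c=0) to (i=1, c=4): slope 4, span 1
hull edge (i=1, c=4) to (i=5, c=2): slope -1/2, span 4
Factored form: p(x) = 2 ⊗ (x ⊕ (-4)) ⊗ (x ⊕ 1/2) ⊗ (x ⊕ 1/2) ⊗ (x ⊕ 1/2) ⊗ (x ⊕ 1/2)
Answer: roots = -4 (mult 1), 1/2 (mult 4)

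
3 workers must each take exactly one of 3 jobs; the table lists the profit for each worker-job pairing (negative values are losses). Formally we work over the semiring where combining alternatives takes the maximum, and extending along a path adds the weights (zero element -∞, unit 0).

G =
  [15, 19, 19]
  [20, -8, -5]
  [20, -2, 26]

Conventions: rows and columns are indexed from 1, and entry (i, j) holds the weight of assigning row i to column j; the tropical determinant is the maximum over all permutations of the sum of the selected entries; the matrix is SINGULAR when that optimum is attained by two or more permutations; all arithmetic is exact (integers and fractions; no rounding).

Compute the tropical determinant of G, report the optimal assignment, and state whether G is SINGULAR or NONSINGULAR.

σ = (1, 2, 3): 15 + (-8) + 26 = 33
σ = (1, 3, 2): 15 + (-5) + (-2) = 8
σ = (2, 1, 3): 19 + 20 + 26 = 65
σ = (2, 3, 1): 19 + (-5) + 20 = 34
σ = (3, 1, 2): 19 + 20 + (-2) = 37
σ = (3, 2, 1): 19 + (-8) + 20 = 31
Optimal value attained by: σ = (2, 1, 3).
Answer: det⊕(G) = 65; verdict: NONSINGULAR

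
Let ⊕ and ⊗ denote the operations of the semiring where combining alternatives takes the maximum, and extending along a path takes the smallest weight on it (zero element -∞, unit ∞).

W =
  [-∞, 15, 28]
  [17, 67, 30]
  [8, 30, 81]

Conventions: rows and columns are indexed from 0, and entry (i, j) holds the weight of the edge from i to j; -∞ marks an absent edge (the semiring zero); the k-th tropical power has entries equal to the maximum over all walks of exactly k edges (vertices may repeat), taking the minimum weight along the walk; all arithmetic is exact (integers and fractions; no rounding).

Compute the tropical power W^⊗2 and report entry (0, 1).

W^⊗2:
  [15, 28, 28]
  [17, 67, 30]
  [17, 30, 81]
Key observation: the optimum is the walk 0->2->1, with weight 28 min 30 = 28.
Optimal value attained by: walk 0->2->1.
Answer: (W^⊗2)[0][1] = 28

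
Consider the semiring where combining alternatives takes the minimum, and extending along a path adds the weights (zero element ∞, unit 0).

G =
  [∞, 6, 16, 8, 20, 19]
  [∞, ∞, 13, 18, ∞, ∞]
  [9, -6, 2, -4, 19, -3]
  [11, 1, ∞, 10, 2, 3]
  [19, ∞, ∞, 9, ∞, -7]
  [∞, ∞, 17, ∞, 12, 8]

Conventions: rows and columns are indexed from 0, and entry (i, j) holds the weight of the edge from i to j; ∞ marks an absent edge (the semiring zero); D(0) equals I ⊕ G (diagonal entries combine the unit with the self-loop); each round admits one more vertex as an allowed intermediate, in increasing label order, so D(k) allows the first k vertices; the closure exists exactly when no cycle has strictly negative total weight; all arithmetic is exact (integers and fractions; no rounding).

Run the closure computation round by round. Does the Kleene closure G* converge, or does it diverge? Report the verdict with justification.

D(0):
  [0, 6, 16, 8, 20, 19]
  [∞, 0, 13, 18, ∞, ∞]
  [9, -6, 0, -4, 19, -3]
  [11, 1, ∞, 0, 2, 3]
  [19, ∞, ∞, 9, 0, -7]
  [∞, ∞, 17, ∞, 12, 0]
D(1):
  [0, 6, 16, 8, 20, 19]
  [∞, 0, 13, 18, ∞, ∞]
  [9, -6, 0, -4, 19, -3]
  [11, 1, 27, 0, 2, 3]
  [19, 25, 35, 9, 0, -7]
  [∞, ∞, 17, ∞, 12, 0]
D(2):
  [0, 6, 16, 8, 20, 19]
  [∞, 0, 13, 18, ∞, ∞]
  [9, -6, 0, -4, 19, -3]
  [11, 1, 14, 0, 2, 3]
  [19, 25, 35, 9, 0, -7]
  [∞, ∞, 17, ∞, 12, 0]
D(3):
  [0, 6, 16, 8, 20, 13]
  [22, 0, 13, 9, 32, 10]
  [9, -6, 0, -4, 19, -3]
  [11, 1, 14, 0, 2, 3]
  [19, 25, 35, 9, 0, -7]
  [26, 11, 17, 13, 12, 0]
D(4):
  [0, 6, 16, 8, 10, 11]
  [20, 0, 13, 9, 11, 10]
  [7, -6, 0, -4, -2, -3]
  [11, 1, 14, 0, 2, 3]
  [19, 10, 23, 9, 0, -7]
  [24, 11, 17, 13, 12, 0]
D(5):
  [0, 6, 16, 8, 10, 3]
  [20, 0, 13, 9, 11, 4]
  [7, -6, 0, -4, -2, -9]
  [11, 1, 14, 0, 2, -5]
  [19, 10, 23, 9, 0, -7]
  [24, 11, 17, 13, 12, 0]
D(6):
  [0, 6, 16, 8, 10, 3]
  [20, 0, 13, 9, 11, 4]
  [7, -6, 0, -4, -2, -9]
  [11, 1, 12, 0, 2, -5]
  [17, 4, 10, 6, 0, -7]
  [24, 11, 17, 13, 12, 0]
Key observation: every diagonal entry stays at the unit through all rounds, so no improving cycle exists.
Answer: CONVERGES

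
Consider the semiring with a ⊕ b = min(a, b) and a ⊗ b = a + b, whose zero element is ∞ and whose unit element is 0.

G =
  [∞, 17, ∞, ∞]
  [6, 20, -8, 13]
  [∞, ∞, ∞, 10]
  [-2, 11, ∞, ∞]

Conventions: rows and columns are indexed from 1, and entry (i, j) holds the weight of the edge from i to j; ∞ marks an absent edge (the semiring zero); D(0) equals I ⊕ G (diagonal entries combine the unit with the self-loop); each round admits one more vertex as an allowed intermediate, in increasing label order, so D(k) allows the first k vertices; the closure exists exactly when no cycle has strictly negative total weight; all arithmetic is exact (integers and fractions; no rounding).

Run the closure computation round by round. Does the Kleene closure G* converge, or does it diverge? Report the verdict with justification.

D(0):
  [0, 17, ∞, ∞]
  [6, 0, -8, 13]
  [∞, ∞, 0, 10]
  [-2, 11, ∞, 0]
D(1):
  [0, 17, ∞, ∞]
  [6, 0, -8, 13]
  [∞, ∞, 0, 10]
  [-2, 11, ∞, 0]
D(2):
  [0, 17, 9, 30]
  [6, 0, -8, 13]
  [∞, ∞, 0, 10]
  [-2, 11, 3, 0]
D(3):
  [0, 17, 9, 19]
  [6, 0, -8, 2]
  [∞, ∞, 0, 10]
  [-2, 11, 3, 0]
D(4):
  [0, 17, 9, 19]
  [0, 0, -8, 2]
  [8, 21, 0, 10]
  [-2, 11, 3, 0]
Key observation: every diagonal entry stays at the unit through all rounds, so no improving cycle exists.
Answer: CONVERGES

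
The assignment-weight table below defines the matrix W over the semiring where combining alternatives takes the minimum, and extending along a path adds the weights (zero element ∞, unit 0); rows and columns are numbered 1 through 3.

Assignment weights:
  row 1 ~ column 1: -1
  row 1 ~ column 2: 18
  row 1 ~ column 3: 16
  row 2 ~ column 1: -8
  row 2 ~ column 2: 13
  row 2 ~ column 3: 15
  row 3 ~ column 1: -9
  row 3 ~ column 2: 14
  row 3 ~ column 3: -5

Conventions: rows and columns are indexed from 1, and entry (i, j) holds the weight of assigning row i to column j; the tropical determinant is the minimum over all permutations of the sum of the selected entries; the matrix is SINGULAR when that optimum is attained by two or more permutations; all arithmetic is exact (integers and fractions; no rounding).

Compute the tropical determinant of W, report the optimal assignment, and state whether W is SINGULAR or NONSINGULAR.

σ = (1, 2, 3): (-1) + 13 + (-5) = 7
σ = (1, 3, 2): (-1) + 15 + 14 = 28
σ = (2, 1, 3): 18 + (-8) + (-5) = 5
σ = (2, 3, 1): 18 + 15 + (-9) = 24
σ = (3, 1, 2): 16 + (-8) + 14 = 22
σ = (3, 2, 1): 16 + 13 + (-9) = 20
Optimal value attained by: σ = (2, 1, 3).
Answer: det⊕(W) = 5; verdict: NONSINGULAR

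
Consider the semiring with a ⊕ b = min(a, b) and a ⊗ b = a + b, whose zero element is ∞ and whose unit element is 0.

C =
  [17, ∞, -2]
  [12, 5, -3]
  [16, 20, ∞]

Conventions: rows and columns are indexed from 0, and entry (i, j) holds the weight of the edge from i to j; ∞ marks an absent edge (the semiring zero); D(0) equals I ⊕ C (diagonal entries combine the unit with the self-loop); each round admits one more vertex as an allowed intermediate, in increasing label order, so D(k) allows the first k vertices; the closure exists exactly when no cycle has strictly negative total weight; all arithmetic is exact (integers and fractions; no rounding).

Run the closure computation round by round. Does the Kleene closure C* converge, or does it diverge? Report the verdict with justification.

D(0):
  [0, ∞, -2]
  [12, 0, -3]
  [16, 20, 0]
D(1):
  [0, ∞, -2]
  [12, 0, -3]
  [16, 20, 0]
D(2):
  [0, ∞, -2]
  [12, 0, -3]
  [16, 20, 0]
D(3):
  [0, 18, -2]
  [12, 0, -3]
  [16, 20, 0]
Key observation: every diagonal entry stays at the unit through all rounds, so no improving cycle exists.
Answer: CONVERGES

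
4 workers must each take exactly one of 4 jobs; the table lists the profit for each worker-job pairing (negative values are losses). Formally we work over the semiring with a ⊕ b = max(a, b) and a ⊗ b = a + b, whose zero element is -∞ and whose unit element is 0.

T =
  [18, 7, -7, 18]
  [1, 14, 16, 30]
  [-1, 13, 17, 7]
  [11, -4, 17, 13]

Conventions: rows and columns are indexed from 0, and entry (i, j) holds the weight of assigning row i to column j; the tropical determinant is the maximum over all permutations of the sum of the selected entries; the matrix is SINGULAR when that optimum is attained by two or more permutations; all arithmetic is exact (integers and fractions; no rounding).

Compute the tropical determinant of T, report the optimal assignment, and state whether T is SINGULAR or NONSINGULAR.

σ = (0, 1, 2, 3): 18 + 14 + 17 + 13 = 62
σ = (0, 1, 3, 2): 18 + 14 + 7 + 17 = 56
σ = (0, 2, 1, 3): 18 + 16 + 13 + 13 = 60
σ = (0, 2, 3, 1): 18 + 16 + 7 + (-4) = 37
σ = (0, 3, 1, 2): 18 + 30 + 13 + 17 = 78
σ = (0, 3, 2, 1): 18 + 30 + 17 + (-4) = 61
σ = (1, 0, 2, 3): 7 + 1 + 17 + 13 = 38
σ = (1, 0, 3, 2): 7 + 1 + 7 + 17 = 32
σ = (1, 2, 0, 3): 7 + 16 + (-1) + 13 = 35
σ = (1, 2, 3, 0): 7 + 16 + 7 + 11 = 41
σ = (1, 3, 0, 2): 7 + 30 + (-1) + 17 = 53
σ = (1, 3, 2, 0): 7 + 30 + 17 + 11 = 65
σ = (2, 0, 1, 3): (-7) + 1 + 13 + 13 = 20
σ = (2, 0, 3, 1): (-7) + 1 + 7 + (-4) = -3
σ = (2, 1, 0, 3): (-7) + 14 + (-1) + 13 = 19
σ = (2, 1, 3, 0): (-7) + 14 + 7 + 11 = 25
σ = (2, 3, 0, 1): (-7) + 30 + (-1) + (-4) = 18
σ = (2, 3, 1, 0): (-7) + 30 + 13 + 11 = 47
σ = (3, 0, 1, 2): 18 + 1 + 13 + 17 = 49
σ = (3, 0, 2, 1): 18 + 1 + 17 + (-4) = 32
σ = (3, 1, 0, 2): 18 + 14 + (-1) + 17 = 48
σ = (3, 1, 2, 0): 18 + 14 + 17 + 11 = 60
σ = (3, 2, 0, 1): 18 + 16 + (-1) + (-4) = 29
σ = (3, 2, 1, 0): 18 + 16 + 13 + 11 = 58
Optimal value attained by: σ = (0, 3, 1, 2).
Answer: det⊕(T) = 78; verdict: NONSINGULAR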